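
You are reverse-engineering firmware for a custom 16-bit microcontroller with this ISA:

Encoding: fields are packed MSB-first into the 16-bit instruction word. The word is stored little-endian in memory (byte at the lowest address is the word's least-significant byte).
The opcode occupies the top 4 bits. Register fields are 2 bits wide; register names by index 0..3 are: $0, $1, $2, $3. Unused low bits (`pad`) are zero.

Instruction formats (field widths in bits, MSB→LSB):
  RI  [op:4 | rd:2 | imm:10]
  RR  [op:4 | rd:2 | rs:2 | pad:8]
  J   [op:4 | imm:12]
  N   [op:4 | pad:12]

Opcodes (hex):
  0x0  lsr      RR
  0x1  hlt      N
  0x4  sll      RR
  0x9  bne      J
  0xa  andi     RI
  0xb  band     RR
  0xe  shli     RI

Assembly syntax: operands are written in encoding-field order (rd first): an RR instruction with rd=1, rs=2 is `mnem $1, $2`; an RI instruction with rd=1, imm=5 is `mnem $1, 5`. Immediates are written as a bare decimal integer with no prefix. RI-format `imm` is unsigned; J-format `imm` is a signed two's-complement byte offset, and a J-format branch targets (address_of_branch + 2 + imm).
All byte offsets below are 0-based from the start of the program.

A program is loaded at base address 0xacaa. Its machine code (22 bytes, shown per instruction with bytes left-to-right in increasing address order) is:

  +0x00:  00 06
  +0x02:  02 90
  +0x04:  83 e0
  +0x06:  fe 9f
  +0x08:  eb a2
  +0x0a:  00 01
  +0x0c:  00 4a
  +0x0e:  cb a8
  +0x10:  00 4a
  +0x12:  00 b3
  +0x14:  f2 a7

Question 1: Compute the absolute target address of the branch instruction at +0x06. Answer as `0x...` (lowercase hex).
0xacb0

off 0x06: read fe 9f as little → 0x9ffe
  op=0x9ffe>>12=0x9 ⇒ bne (J)
  imm@[11:0]=0xffe (s12→-2) ⇒ -2
  target = base 0xacaa + off 0x06 + 2 + imm -2 = 0xacb0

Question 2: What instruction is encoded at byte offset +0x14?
@+14  little-endian(f2 a7) = 0xa7f2
  op=0xa7f2>>12=0xa ⇒ andi (RI)
  rd@[11:10]=0x1 ⇒ $1
  imm@[9:0]=0x3f2 ⇒ 1010

andi $1, 1010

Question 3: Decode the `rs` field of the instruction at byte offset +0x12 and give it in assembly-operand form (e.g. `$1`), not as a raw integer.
$3

off 0x12: read 00 b3 as little → 0xb300
  op=0xb300>>12=0xb ⇒ band (RR)
  rd@[11:10]=0x0 ⇒ $0
  rs@[9:8]=0x3 ⇒ $3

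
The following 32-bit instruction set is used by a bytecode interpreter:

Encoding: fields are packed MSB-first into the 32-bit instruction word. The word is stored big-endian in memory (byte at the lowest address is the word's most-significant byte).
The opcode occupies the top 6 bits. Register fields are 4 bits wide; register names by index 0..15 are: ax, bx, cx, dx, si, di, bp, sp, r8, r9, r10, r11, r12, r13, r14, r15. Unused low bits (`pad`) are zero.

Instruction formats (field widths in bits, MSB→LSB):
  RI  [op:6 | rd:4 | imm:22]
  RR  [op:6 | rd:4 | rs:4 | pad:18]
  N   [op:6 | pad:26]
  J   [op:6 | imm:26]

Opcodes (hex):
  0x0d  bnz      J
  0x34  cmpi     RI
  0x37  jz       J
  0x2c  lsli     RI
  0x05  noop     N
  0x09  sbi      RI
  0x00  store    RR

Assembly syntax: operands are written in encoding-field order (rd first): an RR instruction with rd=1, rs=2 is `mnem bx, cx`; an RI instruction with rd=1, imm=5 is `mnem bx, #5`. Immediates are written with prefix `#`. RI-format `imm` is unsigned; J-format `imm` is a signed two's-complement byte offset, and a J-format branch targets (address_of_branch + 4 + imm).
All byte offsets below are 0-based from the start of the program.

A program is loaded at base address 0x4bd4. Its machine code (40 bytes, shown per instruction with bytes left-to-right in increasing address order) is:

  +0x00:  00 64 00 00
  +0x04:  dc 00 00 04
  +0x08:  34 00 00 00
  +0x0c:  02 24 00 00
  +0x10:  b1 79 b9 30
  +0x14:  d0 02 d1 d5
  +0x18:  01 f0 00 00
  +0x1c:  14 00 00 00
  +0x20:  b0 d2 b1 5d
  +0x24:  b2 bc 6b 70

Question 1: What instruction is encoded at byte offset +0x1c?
off 0x1c: read 14 00 00 00 as big → 0x14000000
  op=0x14000000>>26=0x5 ⇒ noop (N)

noop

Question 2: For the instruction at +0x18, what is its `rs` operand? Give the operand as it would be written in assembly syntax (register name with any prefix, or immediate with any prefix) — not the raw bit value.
+0x18: 01 f0 00 00 ⇒ word 0x01f00000 (big)
  op=0x01f00000>>26=0x0 ⇒ store (RR)
  [25:22] rd=7 = sp
  [21:18] rs=12 = r12

r12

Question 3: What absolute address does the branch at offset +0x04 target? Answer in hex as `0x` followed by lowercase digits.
[04] dc 00 00 04 → 0xdc000004
  top 6b → 0x37 → jz [J]
  imm@[25:0]=0x4 ⇒ #4
  target = base 0x4bd4 + off 0x04 + 4 + imm 4 = 0x4be0

0x4be0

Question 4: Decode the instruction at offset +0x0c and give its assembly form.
store r8, r9

+0x0c: 02 24 00 00 ⇒ word 0x02240000 (big)
  op=0x02240000>>26=0x0 ⇒ store (RR)
  [25:22] rd=8 = r8
  [21:18] rs=9 = r9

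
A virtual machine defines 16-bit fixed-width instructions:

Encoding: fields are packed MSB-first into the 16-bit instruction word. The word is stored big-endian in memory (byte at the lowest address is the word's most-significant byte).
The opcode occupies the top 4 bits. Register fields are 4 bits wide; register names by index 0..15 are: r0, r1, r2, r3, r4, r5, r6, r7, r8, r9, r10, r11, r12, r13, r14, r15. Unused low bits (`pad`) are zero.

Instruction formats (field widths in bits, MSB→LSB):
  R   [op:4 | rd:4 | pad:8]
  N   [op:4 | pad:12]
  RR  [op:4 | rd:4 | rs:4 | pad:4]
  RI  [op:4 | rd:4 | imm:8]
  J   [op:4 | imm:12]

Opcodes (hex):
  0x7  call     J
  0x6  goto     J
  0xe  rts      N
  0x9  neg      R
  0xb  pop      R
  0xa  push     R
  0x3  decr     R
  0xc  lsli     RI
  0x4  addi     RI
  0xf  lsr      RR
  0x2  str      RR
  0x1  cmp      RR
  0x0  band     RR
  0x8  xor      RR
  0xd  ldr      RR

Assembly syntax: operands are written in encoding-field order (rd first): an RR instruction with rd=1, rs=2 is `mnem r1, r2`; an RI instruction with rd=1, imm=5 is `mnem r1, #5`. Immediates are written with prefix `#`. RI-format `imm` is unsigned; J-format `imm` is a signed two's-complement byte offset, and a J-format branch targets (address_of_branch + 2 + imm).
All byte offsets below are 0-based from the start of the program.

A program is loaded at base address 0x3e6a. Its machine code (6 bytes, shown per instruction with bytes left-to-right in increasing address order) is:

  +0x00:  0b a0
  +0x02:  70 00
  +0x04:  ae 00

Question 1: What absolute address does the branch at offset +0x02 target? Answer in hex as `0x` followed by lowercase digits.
0x3e6e

off 0x02: read 70 00 as big → 0x7000
  op=0x7000>>12=0x7 ⇒ call (J)
  [11:0] imm=0 = #0
  target = base 0x3e6a + off 0x02 + 2 + imm 0 = 0x3e6e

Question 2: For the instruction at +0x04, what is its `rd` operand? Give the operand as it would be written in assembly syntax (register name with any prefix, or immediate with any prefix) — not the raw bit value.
off 0x04: read ae 00 as big → 0xae00
  opcode bits[15:12]=0xa: push/R
  rd: (w>>8)&0xf=0xe → r14

r14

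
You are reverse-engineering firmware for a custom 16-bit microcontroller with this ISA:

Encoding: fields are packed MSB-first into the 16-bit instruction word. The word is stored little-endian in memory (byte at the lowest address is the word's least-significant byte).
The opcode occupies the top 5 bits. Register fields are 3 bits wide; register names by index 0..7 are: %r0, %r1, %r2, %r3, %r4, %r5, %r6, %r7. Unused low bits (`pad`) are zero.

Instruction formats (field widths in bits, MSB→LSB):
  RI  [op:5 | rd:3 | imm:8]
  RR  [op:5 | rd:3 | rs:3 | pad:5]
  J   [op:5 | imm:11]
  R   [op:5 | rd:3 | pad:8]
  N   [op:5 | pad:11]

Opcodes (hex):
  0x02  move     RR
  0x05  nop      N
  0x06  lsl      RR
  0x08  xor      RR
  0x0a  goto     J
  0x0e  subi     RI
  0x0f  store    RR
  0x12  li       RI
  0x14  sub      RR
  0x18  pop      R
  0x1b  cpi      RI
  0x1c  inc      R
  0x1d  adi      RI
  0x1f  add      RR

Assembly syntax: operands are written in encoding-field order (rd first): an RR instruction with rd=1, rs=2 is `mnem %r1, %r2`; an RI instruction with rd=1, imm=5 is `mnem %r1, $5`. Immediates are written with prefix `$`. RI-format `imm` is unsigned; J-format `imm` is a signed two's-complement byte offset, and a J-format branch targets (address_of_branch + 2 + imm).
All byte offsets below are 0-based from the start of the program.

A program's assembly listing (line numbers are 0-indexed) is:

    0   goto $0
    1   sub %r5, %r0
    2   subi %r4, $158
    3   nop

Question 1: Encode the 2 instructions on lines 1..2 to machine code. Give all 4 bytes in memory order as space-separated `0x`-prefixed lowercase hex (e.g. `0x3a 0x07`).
0x00 0xa5 0x9e 0x74

line 1 (sub): pack op=0x14:5|rd=5:3|rs=0:3|pad=0:5 = 0xa500; little→ 00 a5
line 2 (subi): pack op=0xe:5|rd=4:3|imm=158:8 = 0x749e; little→ 9e 74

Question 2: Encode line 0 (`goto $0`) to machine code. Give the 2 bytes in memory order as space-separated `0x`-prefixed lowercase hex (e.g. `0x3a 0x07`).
line 0 (goto): pack op=0xa:5|imm=0:11 = 0x5000; little→ 00 50

0x00 0x50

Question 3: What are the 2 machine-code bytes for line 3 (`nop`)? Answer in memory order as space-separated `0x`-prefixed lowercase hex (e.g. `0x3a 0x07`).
3. nop fields op=0x5:5|pad=0:11 → word 2800h → 00 28

0x00 0x28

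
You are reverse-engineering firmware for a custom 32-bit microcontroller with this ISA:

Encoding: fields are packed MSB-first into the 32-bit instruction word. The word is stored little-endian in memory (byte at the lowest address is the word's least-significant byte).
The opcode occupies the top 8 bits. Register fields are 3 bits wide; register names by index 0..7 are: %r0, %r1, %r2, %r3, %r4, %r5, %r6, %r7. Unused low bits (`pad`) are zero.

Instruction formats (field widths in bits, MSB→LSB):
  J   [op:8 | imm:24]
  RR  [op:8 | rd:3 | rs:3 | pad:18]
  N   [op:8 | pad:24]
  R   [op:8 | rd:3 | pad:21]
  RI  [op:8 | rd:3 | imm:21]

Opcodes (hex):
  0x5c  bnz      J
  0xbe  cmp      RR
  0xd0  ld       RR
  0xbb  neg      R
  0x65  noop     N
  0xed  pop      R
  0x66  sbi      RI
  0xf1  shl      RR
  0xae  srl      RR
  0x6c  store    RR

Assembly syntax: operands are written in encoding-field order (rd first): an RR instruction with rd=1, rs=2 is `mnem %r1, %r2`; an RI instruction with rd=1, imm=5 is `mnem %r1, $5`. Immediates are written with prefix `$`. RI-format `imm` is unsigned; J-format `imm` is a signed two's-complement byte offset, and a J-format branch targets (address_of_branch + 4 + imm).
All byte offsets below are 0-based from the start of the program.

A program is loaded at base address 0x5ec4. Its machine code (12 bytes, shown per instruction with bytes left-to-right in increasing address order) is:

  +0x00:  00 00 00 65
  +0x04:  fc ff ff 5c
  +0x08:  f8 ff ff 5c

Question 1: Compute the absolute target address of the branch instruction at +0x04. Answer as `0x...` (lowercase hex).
off 0x04: read fc ff ff 5c as little → 0x5cfffffc
  opcode bits[31:24]=0x5c: bnz/J
  imm@[23:0]=0xfffffc (s24→-4) ⇒ $-4
  target = base 0x5ec4 + off 0x04 + 4 + imm -4 = 0x5ec8

0x5ec8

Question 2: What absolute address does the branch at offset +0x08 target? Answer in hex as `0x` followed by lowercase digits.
[08] f8 ff ff 5c → 0x5cfffff8
  op=0x5cfffff8>>24=0x5c ⇒ bnz (J)
  imm@[23:0]=0xfffff8 (s24→-8) ⇒ $-8
  target = base 0x5ec4 + off 0x08 + 4 + imm -8 = 0x5ec8

0x5ec8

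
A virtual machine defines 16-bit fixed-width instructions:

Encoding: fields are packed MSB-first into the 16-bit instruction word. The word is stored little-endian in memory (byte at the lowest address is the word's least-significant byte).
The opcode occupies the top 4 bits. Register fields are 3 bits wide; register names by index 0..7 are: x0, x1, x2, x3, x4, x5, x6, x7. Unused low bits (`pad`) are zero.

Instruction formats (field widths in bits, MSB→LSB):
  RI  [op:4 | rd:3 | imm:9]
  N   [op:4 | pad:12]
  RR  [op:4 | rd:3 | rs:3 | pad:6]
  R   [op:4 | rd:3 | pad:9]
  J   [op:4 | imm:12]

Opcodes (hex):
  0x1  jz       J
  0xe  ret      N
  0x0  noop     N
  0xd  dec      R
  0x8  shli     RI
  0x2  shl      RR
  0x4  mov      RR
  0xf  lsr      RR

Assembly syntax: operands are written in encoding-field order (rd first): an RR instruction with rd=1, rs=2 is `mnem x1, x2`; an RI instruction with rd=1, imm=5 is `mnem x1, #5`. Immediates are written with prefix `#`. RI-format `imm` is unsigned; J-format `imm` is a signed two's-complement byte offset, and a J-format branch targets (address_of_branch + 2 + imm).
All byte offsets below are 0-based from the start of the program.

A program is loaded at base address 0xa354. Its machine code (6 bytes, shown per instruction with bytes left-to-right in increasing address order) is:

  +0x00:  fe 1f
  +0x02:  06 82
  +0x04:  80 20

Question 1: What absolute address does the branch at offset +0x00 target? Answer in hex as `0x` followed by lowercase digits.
off 0x00: read fe 1f as little → 0x1ffe
  top 4b → 0x1 → jz [J]
  imm@[11:0]=0xffe (s12→-2) ⇒ #-2
  target = base 0xa354 + off 0x00 + 2 + imm -2 = 0xa354

0xa354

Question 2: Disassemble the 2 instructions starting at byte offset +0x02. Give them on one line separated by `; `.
off 0x02: read 06 82 as little → 0x8206
  opcode bits[15:12]=0x8: shli/RI
  [11:9] rd=1 = x1
  [8:0] imm=6 = #6
off 0x04: read 80 20 as little → 0x2080
  opcode bits[15:12]=0x2: shl/RR
  [11:9] rd=0 = x0
  [8:6] rs=2 = x2

shli x1, #6; shl x0, x2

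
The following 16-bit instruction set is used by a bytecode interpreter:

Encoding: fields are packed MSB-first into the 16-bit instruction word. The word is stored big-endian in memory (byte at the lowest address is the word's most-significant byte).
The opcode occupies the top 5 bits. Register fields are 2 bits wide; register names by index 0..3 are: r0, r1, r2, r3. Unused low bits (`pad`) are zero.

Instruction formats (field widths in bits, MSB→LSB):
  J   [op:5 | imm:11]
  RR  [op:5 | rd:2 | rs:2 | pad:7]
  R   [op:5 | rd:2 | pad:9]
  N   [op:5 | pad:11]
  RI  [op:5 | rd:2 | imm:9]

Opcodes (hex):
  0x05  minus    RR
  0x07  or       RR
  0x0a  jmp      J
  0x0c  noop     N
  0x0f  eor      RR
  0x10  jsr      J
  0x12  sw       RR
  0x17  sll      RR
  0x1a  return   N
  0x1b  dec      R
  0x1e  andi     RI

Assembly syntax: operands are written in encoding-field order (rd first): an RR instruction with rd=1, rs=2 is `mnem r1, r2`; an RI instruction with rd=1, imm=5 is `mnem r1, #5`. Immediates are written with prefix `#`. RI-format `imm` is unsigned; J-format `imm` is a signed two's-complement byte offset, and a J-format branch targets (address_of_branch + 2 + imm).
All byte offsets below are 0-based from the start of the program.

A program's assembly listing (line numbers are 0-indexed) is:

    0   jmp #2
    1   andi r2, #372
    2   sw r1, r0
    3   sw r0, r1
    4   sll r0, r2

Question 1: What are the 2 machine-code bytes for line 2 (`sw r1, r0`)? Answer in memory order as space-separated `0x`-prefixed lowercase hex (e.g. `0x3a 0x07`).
L2: sw op=0x12:5|rd=1:2|rs=0:2|pad=0:7 ⇒ 0x9200 ⇒ big 92 00

0x92 0x00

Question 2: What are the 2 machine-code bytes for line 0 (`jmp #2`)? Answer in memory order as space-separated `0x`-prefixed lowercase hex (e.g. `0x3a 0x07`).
line 0 (jmp): pack op=0xa:5|imm=2:11 = 0x5002; big→ 50 02

0x50 0x02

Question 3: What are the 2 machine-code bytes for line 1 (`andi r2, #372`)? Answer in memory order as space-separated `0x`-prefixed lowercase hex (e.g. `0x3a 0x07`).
0xf5 0x74

1. andi fields op=0x1e:5|rd=2:2|imm=372:9 → word f574h → f5 74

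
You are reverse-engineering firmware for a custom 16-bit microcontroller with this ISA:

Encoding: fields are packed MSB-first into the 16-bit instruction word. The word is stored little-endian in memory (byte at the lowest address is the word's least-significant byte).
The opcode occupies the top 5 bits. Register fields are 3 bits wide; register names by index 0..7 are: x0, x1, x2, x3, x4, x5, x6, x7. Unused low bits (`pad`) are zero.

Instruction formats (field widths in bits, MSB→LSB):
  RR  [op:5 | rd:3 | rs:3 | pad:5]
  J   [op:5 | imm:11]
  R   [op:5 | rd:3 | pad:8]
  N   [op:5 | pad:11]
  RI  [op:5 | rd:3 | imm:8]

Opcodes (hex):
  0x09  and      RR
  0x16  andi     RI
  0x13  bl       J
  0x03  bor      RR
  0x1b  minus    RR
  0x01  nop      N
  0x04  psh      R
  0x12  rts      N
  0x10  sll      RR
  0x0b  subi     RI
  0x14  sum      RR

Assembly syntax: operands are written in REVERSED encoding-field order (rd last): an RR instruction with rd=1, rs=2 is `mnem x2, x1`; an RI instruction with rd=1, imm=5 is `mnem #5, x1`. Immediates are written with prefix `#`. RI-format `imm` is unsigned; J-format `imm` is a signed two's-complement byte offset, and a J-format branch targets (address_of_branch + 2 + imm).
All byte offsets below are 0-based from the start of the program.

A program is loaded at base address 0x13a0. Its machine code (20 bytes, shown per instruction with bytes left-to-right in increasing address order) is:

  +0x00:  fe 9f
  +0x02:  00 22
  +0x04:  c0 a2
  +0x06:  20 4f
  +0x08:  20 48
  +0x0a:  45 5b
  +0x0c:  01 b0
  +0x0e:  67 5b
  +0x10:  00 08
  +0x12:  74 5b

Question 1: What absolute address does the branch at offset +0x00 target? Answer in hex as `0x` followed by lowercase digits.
0x13a0

@+00  little-endian(fe 9f) = 0x9ffe
  op=0x9ffe>>11=0x13 ⇒ bl (J)
  imm: (w>>0)&0x7ff=0x7fe (s11→-2) → #-2
  target = base 0x13a0 + off 0x00 + 2 + imm -2 = 0x13a0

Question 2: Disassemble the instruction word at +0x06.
[06] 20 4f → 0x4f20
  opcode bits[15:11]=0x9: and/RR
  [10:8] rd=7 = x7
  [7:5] rs=1 = x1

and x1, x7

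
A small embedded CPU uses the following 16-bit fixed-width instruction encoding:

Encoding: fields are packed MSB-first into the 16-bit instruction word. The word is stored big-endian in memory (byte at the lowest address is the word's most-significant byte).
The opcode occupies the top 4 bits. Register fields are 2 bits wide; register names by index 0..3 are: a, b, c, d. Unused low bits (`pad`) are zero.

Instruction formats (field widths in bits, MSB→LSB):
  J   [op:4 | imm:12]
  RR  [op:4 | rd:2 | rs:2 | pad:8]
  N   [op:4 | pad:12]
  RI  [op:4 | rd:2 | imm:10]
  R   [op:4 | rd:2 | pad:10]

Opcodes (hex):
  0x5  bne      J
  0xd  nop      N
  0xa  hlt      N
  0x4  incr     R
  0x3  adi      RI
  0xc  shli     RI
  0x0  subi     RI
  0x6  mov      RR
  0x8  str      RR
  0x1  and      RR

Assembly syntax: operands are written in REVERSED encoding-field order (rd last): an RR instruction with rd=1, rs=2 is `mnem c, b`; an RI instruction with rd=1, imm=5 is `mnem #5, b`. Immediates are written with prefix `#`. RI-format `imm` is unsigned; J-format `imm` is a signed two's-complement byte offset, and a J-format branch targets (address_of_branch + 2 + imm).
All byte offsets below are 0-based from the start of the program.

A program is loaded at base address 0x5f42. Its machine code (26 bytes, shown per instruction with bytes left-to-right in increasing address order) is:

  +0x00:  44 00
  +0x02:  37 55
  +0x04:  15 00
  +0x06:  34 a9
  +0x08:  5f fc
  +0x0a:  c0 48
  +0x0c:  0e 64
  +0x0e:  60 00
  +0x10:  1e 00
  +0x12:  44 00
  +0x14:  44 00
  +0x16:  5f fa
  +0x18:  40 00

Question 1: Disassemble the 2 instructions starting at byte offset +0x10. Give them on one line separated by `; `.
and c, d; incr b

+0x10: 1e 00 ⇒ word 0x1e00 (big)
  top 4b → 0x1 → and [RR]
  [11:10] rd=3 = d
  [9:8] rs=2 = c
+0x12: 44 00 ⇒ word 0x4400 (big)
  top 4b → 0x4 → incr [R]
  [11:10] rd=1 = b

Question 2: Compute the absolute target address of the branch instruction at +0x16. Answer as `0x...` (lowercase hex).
@+16  big-endian(5f fa) = 0x5ffa
  op=0x5ffa>>12=0x5 ⇒ bne (J)
  [11:0] imm=4090 (s12→-6) = #-6
  target = base 0x5f42 + off 0x16 + 2 + imm -6 = 0x5f54

0x5f54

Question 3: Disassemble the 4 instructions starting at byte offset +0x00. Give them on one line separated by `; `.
off 0x00: read 44 00 as big → 0x4400
  top 4b → 0x4 → incr [R]
  rd: (w>>10)&0x3=0x1 → b
off 0x02: read 37 55 as big → 0x3755
  top 4b → 0x3 → adi [RI]
  rd: (w>>10)&0x3=0x1 → b
  imm: (w>>0)&0x3ff=0x355 → #853
off 0x04: read 15 00 as big → 0x1500
  top 4b → 0x1 → and [RR]
  rd: (w>>10)&0x3=0x1 → b
  rs: (w>>8)&0x3=0x1 → b
off 0x06: read 34 a9 as big → 0x34a9
  top 4b → 0x3 → adi [RI]
  rd: (w>>10)&0x3=0x1 → b
  imm: (w>>0)&0x3ff=0xa9 → #169

incr b; adi #853, b; and b, b; adi #169, b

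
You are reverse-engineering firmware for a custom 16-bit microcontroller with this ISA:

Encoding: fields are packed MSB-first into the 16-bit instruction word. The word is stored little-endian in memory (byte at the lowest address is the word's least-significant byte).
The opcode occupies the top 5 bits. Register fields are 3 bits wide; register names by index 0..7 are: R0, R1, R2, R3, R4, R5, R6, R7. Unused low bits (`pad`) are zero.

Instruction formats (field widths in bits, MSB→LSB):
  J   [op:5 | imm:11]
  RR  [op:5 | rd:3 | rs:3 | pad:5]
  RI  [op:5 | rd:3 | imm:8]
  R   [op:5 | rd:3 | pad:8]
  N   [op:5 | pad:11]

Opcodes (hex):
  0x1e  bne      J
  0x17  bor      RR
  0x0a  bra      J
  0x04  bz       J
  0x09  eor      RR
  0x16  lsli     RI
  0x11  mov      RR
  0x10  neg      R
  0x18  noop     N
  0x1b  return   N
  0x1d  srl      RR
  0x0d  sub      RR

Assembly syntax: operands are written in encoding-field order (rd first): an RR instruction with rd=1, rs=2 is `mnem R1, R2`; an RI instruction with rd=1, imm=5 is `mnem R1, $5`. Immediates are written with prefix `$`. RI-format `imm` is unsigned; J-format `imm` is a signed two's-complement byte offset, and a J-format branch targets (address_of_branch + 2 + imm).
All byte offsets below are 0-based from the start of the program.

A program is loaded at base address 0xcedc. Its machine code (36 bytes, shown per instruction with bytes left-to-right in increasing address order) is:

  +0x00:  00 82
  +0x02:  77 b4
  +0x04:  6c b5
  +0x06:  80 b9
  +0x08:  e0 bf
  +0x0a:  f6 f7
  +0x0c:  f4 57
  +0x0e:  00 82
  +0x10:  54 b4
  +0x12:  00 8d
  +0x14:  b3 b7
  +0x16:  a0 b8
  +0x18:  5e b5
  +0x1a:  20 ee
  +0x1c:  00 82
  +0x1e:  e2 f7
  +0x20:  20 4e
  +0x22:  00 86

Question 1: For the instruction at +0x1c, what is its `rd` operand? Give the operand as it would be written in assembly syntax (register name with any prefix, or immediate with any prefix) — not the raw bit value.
R2

[1c] 00 82 → 0x8200
  opcode bits[15:11]=0x10: neg/R
  rd@[10:8]=0x2 ⇒ R2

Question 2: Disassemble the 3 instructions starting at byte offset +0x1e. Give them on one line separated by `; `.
bne $-30; eor R6, R1; neg R6

+0x1e: e2 f7 ⇒ word 0xf7e2 (little)
  top 5b → 0x1e → bne [J]
  [10:0] imm=2018 (s11→-30) = $-30
+0x20: 20 4e ⇒ word 0x4e20 (little)
  top 5b → 0x9 → eor [RR]
  [10:8] rd=6 = R6
  [7:5] rs=1 = R1
+0x22: 00 86 ⇒ word 0x8600 (little)
  top 5b → 0x10 → neg [R]
  [10:8] rd=6 = R6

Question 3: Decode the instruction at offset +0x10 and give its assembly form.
lsli R4, $84

off 0x10: read 54 b4 as little → 0xb454
  opcode bits[15:11]=0x16: lsli/RI
  rd@[10:8]=0x4 ⇒ R4
  imm@[7:0]=0x54 ⇒ $84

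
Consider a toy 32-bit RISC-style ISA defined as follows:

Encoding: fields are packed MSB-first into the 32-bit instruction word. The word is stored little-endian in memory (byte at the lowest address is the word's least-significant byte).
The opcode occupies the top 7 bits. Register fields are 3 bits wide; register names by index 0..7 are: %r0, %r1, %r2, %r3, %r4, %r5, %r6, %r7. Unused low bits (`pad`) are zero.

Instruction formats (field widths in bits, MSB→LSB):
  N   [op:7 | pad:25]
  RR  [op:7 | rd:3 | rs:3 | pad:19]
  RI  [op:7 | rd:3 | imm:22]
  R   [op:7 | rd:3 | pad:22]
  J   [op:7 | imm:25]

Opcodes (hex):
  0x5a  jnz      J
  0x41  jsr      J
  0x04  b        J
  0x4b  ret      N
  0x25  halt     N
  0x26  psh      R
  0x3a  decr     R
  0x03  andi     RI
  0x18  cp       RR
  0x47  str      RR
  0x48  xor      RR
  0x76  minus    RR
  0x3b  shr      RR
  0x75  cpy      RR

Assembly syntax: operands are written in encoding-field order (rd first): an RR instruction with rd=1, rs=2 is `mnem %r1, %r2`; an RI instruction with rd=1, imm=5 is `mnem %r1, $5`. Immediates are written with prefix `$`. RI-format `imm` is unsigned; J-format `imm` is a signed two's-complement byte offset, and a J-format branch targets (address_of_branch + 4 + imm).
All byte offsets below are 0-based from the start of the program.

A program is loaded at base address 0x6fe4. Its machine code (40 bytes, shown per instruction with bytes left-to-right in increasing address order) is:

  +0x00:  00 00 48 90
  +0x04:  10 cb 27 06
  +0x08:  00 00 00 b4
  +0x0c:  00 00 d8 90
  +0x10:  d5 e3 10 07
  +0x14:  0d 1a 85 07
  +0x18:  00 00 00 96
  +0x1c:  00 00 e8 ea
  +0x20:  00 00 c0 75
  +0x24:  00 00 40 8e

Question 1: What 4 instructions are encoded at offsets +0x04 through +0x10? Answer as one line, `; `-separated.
andi %r0, $2607888; jnz $0; xor %r3, %r3; andi %r4, $1106901

off 0x04: read 10 cb 27 06 as little → 0x0627cb10
  top 7b → 0x3 → andi [RI]
  rd: (w>>22)&0x7=0x0 → %r0
  imm: (w>>0)&0x3fffff=0x27cb10 → $2607888
off 0x08: read 00 00 00 b4 as little → 0xb4000000
  top 7b → 0x5a → jnz [J]
  imm: (w>>0)&0x1ffffff=0x0 → $0
off 0x0c: read 00 00 d8 90 as little → 0x90d80000
  top 7b → 0x48 → xor [RR]
  rd: (w>>22)&0x7=0x3 → %r3
  rs: (w>>19)&0x7=0x3 → %r3
off 0x10: read d5 e3 10 07 as little → 0x0710e3d5
  top 7b → 0x3 → andi [RI]
  rd: (w>>22)&0x7=0x4 → %r4
  imm: (w>>0)&0x3fffff=0x10e3d5 → $1106901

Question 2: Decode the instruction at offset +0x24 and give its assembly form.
off 0x24: read 00 00 40 8e as little → 0x8e400000
  top 7b → 0x47 → str [RR]
  [24:22] rd=1 = %r1
  [21:19] rs=0 = %r0

str %r1, %r0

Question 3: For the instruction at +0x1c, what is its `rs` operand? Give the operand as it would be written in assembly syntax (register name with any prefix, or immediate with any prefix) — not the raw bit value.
off 0x1c: read 00 00 e8 ea as little → 0xeae80000
  top 7b → 0x75 → cpy [RR]
  [24:22] rd=3 = %r3
  [21:19] rs=5 = %r5

%r5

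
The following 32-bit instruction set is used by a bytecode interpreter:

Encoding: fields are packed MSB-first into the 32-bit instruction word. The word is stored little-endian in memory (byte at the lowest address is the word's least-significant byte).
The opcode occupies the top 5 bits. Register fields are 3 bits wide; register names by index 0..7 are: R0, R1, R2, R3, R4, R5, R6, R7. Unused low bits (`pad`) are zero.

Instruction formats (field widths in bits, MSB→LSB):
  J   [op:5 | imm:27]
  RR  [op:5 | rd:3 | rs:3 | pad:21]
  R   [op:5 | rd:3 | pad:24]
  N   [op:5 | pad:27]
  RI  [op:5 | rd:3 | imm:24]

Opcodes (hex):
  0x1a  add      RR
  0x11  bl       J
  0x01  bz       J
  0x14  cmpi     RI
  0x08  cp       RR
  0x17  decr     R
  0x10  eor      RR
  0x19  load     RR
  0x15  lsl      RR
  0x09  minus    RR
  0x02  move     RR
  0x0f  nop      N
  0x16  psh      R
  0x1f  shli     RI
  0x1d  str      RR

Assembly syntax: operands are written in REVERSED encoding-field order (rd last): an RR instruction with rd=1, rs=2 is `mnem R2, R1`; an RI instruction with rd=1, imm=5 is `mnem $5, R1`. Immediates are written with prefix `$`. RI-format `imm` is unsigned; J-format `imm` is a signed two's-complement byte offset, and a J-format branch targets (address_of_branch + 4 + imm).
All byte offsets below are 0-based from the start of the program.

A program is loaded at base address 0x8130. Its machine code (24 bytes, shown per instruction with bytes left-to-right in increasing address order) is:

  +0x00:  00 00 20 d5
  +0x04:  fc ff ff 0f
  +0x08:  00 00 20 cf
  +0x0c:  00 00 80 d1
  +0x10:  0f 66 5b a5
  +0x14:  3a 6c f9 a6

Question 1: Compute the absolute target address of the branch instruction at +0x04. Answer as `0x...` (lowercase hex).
+0x04: fc ff ff 0f ⇒ word 0x0ffffffc (little)
  top 5b → 0x1 → bz [J]
  [26:0] imm=134217724 (s27→-4) = $-4
  target = base 0x8130 + off 0x04 + 4 + imm -4 = 0x8134

0x8134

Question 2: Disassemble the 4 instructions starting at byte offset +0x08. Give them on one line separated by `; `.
+0x08: 00 00 20 cf ⇒ word 0xcf200000 (little)
  op=0xcf200000>>27=0x19 ⇒ load (RR)
  rd@[26:24]=0x7 ⇒ R7
  rs@[23:21]=0x1 ⇒ R1
+0x0c: 00 00 80 d1 ⇒ word 0xd1800000 (little)
  op=0xd1800000>>27=0x1a ⇒ add (RR)
  rd@[26:24]=0x1 ⇒ R1
  rs@[23:21]=0x4 ⇒ R4
+0x10: 0f 66 5b a5 ⇒ word 0xa55b660f (little)
  op=0xa55b660f>>27=0x14 ⇒ cmpi (RI)
  rd@[26:24]=0x5 ⇒ R5
  imm@[23:0]=0x5b660f ⇒ $5989903
+0x14: 3a 6c f9 a6 ⇒ word 0xa6f96c3a (little)
  op=0xa6f96c3a>>27=0x14 ⇒ cmpi (RI)
  rd@[26:24]=0x6 ⇒ R6
  imm@[23:0]=0xf96c3a ⇒ $16346170

load R1, R7; add R4, R1; cmpi $5989903, R5; cmpi $16346170, R6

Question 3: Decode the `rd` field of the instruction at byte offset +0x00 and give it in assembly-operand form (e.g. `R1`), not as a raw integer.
R5

@+00  little-endian(00 00 20 d5) = 0xd5200000
  op=0xd5200000>>27=0x1a ⇒ add (RR)
  rd: (w>>24)&0x7=0x5 → R5
  rs: (w>>21)&0x7=0x1 → R1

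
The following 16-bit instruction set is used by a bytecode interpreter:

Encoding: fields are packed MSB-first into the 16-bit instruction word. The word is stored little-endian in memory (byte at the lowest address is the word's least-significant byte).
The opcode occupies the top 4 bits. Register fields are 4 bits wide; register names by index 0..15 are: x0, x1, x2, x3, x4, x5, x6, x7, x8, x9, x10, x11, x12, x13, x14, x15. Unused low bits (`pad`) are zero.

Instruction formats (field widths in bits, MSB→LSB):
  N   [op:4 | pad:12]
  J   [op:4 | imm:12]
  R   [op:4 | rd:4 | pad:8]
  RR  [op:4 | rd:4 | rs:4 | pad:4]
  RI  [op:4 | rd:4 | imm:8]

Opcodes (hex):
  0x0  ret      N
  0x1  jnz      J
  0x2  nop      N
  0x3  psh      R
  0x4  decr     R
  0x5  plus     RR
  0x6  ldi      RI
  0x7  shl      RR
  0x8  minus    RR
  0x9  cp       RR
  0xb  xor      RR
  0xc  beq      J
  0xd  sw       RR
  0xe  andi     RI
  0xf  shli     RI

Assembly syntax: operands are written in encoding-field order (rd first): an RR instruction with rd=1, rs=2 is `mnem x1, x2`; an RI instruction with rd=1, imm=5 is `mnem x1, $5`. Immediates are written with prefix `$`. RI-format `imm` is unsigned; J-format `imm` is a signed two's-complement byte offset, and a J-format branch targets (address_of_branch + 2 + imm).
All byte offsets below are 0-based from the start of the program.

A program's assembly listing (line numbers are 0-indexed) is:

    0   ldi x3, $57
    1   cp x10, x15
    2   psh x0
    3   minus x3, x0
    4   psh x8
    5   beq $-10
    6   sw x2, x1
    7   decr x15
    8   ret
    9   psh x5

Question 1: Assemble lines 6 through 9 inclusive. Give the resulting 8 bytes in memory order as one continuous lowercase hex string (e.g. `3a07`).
10d2004f00000035

L6: sw op=0xd:4|rd=2:4|rs=1:4|pad=0:4 ⇒ 0xd210 ⇒ little 10 d2
L7: decr op=0x4:4|rd=15:4|pad=0:8 ⇒ 0x4f00 ⇒ little 00 4f
L8: ret op=0x0:4|pad=0:12 ⇒ 0x0000 ⇒ little 00 00
L9: psh op=0x3:4|rd=5:4|pad=0:8 ⇒ 0x3500 ⇒ little 00 35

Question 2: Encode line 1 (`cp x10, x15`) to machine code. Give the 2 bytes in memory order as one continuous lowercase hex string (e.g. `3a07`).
L1: cp op=0x9:4|rd=10:4|rs=15:4|pad=0:4 ⇒ 0x9af0 ⇒ little f0 9a

f09a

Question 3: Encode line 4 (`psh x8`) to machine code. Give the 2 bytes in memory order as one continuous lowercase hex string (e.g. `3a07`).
4. psh fields op=0x3:4|rd=8:4|pad=0:8 → word 3800h → 00 38

0038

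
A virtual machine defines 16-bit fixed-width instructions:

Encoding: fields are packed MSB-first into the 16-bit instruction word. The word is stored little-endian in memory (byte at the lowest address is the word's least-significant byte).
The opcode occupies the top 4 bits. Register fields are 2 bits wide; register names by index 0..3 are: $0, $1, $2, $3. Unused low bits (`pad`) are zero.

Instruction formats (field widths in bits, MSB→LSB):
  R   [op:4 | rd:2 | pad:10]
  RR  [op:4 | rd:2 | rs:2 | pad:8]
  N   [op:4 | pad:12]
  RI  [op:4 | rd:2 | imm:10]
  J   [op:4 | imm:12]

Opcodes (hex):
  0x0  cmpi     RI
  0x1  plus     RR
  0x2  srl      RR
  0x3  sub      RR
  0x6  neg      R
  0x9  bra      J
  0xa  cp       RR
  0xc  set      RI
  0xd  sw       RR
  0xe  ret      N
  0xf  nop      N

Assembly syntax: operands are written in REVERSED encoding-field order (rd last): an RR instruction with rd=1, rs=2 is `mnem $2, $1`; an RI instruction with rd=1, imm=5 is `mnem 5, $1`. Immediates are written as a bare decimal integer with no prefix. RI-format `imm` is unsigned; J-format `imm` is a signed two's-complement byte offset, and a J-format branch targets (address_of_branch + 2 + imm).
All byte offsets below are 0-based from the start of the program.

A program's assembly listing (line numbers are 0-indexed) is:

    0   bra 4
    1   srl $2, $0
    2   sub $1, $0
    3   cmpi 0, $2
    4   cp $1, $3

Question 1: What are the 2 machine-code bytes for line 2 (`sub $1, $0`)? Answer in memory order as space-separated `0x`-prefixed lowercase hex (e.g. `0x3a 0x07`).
0x00 0x31

2. sub fields op=0x3:4|rd=0:2|rs=1:2|pad=0:8 → word 3100h → 00 31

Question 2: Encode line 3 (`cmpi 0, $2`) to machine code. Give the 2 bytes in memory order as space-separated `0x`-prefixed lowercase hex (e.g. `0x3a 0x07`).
3. cmpi fields op=0x0:4|rd=2:2|imm=0:10 → word 0800h → 00 08

0x00 0x08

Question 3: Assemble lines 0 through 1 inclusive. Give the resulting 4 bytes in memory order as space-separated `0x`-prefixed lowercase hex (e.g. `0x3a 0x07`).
0. bra fields op=0x9:4|imm=4:12 → word 9004h → 04 90
1. srl fields op=0x2:4|rd=0:2|rs=2:2|pad=0:8 → word 2200h → 00 22

0x04 0x90 0x00 0x22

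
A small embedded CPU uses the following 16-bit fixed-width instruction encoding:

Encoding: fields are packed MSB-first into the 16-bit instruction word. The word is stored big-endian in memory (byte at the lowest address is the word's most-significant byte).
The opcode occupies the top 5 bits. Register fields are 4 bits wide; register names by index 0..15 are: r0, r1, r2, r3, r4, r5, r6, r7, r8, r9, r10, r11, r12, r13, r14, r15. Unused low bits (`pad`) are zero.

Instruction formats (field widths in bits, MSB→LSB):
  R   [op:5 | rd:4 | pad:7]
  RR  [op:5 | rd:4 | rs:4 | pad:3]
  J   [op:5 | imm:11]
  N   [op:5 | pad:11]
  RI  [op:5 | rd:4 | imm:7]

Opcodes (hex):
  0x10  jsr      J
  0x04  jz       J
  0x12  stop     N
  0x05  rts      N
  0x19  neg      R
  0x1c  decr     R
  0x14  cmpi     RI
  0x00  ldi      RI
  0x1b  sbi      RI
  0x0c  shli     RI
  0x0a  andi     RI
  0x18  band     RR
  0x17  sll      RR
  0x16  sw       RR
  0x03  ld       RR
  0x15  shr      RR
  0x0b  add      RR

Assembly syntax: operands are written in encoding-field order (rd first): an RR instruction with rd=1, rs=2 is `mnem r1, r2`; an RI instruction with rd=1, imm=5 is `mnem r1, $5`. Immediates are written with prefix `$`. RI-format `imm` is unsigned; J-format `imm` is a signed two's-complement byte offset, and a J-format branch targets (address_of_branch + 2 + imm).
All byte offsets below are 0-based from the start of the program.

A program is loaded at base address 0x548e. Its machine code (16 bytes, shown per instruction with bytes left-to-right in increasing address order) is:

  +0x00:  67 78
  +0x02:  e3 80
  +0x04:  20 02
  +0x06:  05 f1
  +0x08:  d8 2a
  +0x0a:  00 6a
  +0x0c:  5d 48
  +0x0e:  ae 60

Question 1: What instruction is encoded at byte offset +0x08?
sbi r0, $42

+0x08: d8 2a ⇒ word 0xd82a (big)
  opcode bits[15:11]=0x1b: sbi/RI
  rd: (w>>7)&0xf=0x0 → r0
  imm: (w>>0)&0x7f=0x2a → $42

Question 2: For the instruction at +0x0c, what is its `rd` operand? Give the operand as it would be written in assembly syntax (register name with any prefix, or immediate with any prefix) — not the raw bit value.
off 0x0c: read 5d 48 as big → 0x5d48
  top 5b → 0xb → add [RR]
  rd: (w>>7)&0xf=0xa → r10
  rs: (w>>3)&0xf=0x9 → r9

r10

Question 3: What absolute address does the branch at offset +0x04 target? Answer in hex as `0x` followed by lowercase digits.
0x5496

@+04  big-endian(20 02) = 0x2002
  top 5b → 0x4 → jz [J]
  imm@[10:0]=0x2 ⇒ $2
  target = base 0x548e + off 0x04 + 2 + imm 2 = 0x5496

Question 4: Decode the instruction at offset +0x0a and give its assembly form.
+0x0a: 00 6a ⇒ word 0x006a (big)
  top 5b → 0x0 → ldi [RI]
  rd: (w>>7)&0xf=0x0 → r0
  imm: (w>>0)&0x7f=0x6a → $106

ldi r0, $106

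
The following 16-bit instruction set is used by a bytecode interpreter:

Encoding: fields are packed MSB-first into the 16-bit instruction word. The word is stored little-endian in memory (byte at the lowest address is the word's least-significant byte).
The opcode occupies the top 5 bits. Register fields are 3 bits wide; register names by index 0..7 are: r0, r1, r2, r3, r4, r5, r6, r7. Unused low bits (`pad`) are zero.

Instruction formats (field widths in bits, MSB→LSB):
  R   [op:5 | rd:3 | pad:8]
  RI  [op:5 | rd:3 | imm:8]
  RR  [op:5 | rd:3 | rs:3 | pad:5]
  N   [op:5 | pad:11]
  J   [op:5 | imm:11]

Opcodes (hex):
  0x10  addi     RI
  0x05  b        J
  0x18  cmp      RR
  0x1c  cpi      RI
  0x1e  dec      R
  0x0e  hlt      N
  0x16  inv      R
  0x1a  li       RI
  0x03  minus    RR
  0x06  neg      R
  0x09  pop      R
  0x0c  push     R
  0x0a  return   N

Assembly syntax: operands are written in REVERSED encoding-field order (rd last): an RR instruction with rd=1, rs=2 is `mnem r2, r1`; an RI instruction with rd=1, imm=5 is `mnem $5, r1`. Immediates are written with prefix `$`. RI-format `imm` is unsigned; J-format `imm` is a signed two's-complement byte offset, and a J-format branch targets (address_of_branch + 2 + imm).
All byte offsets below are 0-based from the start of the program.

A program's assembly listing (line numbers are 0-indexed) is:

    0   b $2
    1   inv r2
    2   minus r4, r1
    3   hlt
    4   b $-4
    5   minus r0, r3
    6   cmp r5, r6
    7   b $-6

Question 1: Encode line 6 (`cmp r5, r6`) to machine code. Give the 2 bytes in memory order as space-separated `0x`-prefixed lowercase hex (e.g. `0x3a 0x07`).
0xa0 0xc6

line 6 (cmp): pack op=0x18:5|rd=6:3|rs=5:3|pad=0:5 = 0xc6a0; little→ a0 c6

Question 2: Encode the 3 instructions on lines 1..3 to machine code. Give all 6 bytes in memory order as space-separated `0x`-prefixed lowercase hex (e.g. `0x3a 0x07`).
L1: inv op=0x16:5|rd=2:3|pad=0:8 ⇒ 0xb200 ⇒ little 00 b2
L2: minus op=0x3:5|rd=1:3|rs=4:3|pad=0:5 ⇒ 0x1980 ⇒ little 80 19
L3: hlt op=0xe:5|pad=0:11 ⇒ 0x7000 ⇒ little 00 70

0x00 0xb2 0x80 0x19 0x00 0x70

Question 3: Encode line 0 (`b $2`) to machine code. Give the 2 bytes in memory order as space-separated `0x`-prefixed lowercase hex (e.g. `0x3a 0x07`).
0x02 0x28

line 0 (b): pack op=0x5:5|imm=2:11 = 0x2802; little→ 02 28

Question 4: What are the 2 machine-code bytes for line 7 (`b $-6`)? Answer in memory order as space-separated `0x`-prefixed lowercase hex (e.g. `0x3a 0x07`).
7. b fields op=0x5:5|imm=-6:11 → word 2ffah → fa 2f

0xfa 0x2f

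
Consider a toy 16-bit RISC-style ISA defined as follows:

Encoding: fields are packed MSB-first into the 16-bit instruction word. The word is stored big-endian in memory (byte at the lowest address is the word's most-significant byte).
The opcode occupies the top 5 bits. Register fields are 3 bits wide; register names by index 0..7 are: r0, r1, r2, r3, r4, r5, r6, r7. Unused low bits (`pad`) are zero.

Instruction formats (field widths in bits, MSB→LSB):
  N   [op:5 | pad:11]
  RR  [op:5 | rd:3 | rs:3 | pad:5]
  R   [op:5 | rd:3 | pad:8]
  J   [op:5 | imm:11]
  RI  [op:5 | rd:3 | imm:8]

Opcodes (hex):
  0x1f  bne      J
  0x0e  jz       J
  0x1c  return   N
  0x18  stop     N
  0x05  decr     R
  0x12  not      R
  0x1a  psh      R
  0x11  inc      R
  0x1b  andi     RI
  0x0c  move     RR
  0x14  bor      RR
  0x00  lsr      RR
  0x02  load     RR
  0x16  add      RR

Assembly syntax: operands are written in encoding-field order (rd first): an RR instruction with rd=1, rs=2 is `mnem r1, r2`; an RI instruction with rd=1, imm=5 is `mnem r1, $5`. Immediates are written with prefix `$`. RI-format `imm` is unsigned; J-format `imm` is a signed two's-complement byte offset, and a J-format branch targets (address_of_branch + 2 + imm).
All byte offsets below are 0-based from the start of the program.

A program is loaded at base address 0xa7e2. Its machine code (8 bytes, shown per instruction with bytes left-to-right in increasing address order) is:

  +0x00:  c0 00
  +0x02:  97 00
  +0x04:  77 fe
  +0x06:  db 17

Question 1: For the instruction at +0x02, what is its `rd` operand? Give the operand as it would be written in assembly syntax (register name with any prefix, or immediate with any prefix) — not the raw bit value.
r7

[02] 97 00 → 0x9700
  op=0x9700>>11=0x12 ⇒ not (R)
  rd@[10:8]=0x7 ⇒ r7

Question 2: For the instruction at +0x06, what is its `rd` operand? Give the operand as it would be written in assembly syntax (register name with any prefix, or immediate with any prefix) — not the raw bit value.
[06] db 17 → 0xdb17
  op=0xdb17>>11=0x1b ⇒ andi (RI)
  rd: (w>>8)&0x7=0x3 → r3
  imm: (w>>0)&0xff=0x17 → $23

r3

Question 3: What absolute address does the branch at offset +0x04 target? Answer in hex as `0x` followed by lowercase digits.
0xa7e6

[04] 77 fe → 0x77fe
  op=0x77fe>>11=0xe ⇒ jz (J)
  [10:0] imm=2046 (s11→-2) = $-2
  target = base 0xa7e2 + off 0x04 + 2 + imm -2 = 0xa7e6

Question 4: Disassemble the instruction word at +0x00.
off 0x00: read c0 00 as big → 0xc000
  opcode bits[15:11]=0x18: stop/N

stop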